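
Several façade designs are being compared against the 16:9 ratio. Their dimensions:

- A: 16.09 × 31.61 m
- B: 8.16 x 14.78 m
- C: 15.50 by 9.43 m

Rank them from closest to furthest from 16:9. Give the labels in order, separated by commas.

A: 31.61/16.09 ≈ 1.965 → |1.965 − 1.778| = 0.187
B: 14.78/8.16 ≈ 1.811 → |1.811 − 1.778| = 0.033
C: 15.50/9.43 ≈ 1.644 → |1.644 − 1.778| = 0.134

B, C, A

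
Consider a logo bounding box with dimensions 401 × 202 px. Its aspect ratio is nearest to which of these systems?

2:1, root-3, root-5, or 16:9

Ratio = 401 / 202 ≈ 1.985.
Distances: 2:1 2.000 (Δ 0.015); root-3 1.732 (Δ 0.253); root-5 2.236 (Δ 0.251); 16:9 1.778 (Δ 0.207).

2:1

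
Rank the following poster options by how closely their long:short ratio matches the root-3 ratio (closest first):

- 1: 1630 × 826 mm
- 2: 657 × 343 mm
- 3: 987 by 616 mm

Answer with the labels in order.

3, 2, 1

1: 1630/826 ≈ 1.973 → |1.973 − 1.732| = 0.241
2: 657/343 ≈ 1.915 → |1.915 − 1.732| = 0.183
3: 987/616 ≈ 1.602 → |1.602 − 1.732| = 0.130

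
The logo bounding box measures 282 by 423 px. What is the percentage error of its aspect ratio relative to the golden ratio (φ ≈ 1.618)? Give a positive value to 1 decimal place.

7.3%

Ratio = 423 / 282 ≈ 1.5000.
Ideal golden ratio ≈ 1.6180. |1.5000 − 1.6180| / 1.6180 ≈ 7.29% → 7.3%.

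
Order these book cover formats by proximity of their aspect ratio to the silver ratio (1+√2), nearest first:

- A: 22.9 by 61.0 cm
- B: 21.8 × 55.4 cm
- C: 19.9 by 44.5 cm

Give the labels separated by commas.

A: 61.0/22.9 ≈ 2.664 → |2.664 − 2.414| = 0.250
B: 55.4/21.8 ≈ 2.541 → |2.541 − 2.414| = 0.127
C: 44.5/19.9 ≈ 2.236 → |2.236 − 2.414| = 0.178

B, C, A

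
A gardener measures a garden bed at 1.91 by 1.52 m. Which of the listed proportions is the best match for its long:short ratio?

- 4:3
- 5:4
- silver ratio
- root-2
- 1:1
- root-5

5:4

1.91/1.52 ≈ 1.257. Nearest candidates are 5:4 (1.250, off by 0.007) and 4:3 (1.333, off by 0.076).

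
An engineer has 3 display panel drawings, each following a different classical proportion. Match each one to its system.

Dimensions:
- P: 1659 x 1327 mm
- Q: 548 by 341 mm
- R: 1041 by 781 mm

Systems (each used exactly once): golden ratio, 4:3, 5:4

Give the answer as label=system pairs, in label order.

P = 1659/1327 ≈ 1.250 → 5:4 (1.250)
Q = 548/341 ≈ 1.607 → golden ratio (1.618)
R = 1041/781 ≈ 1.333 → 4:3 (1.333)

P=5:4, Q=golden ratio, R=4:3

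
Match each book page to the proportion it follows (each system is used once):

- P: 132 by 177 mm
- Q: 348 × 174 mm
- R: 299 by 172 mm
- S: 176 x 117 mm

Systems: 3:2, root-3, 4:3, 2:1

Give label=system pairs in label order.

Ratios: P ≈ 1.341; Q ≈ 2.000; R ≈ 1.738; S ≈ 1.504.
Targets: 3:2 ≈ 1.500; root-3 ≈ 1.732; 4:3 ≈ 1.333; 2:1 ≈ 2.000.

P=4:3, Q=2:1, R=root-3, S=3:2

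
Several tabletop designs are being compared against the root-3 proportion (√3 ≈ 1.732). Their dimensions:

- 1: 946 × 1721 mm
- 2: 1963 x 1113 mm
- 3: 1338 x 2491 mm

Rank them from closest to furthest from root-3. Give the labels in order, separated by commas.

Ratios: 1 = 1721 / 946 ≈ 1.819; 2 = 1963 / 1113 ≈ 1.764; 3 = 2491 / 1338 ≈ 1.862.
|Δ from 1.732|: 1 0.087; 2 0.032; 3 0.130.

2, 1, 3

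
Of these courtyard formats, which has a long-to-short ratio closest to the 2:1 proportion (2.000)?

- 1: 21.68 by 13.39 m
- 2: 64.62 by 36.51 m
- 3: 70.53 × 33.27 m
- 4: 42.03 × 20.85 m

Ratios (long/short): 1 ≈ 1.619; 2 ≈ 1.770; 3 ≈ 2.120; 4 ≈ 2.016.
2:1 ≈ 2.000; option 4 is nearest (Δ 0.016).

4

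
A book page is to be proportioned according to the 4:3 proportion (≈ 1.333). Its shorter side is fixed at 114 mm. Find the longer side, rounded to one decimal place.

4:3 ≈ 1.33333.
Longer side = 114 × 1.33333 ≈ 152.000 → 152.0 mm.

152.0 mm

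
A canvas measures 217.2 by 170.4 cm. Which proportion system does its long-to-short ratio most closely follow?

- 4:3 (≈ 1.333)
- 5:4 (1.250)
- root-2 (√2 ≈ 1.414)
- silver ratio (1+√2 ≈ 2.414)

Ratio = 217.2 / 170.4 ≈ 1.275.
Distances: 4:3 1.333 (Δ 0.058); 5:4 1.250 (Δ 0.025); root-2 1.414 (Δ 0.139); silver ratio 2.414 (Δ 1.139).

5:4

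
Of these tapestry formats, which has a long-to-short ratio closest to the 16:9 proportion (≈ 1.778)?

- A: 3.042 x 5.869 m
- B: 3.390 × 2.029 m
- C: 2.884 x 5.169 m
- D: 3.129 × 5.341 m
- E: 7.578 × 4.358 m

Target 16:9 ≈ 1.778.
A: 1.929 (Δ0.151)  B: 1.671 (Δ0.107)  C: 1.792 (Δ0.014)  D: 1.707 (Δ0.071)  E: 1.739 (Δ0.039)

C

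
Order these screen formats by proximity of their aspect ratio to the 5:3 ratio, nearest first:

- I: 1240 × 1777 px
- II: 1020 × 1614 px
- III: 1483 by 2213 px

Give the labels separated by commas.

I: 1777/1240 ≈ 1.433 → |1.433 − 1.667| = 0.234
II: 1614/1020 ≈ 1.582 → |1.582 − 1.667| = 0.085
III: 2213/1483 ≈ 1.492 → |1.492 − 1.667| = 0.175

II, III, I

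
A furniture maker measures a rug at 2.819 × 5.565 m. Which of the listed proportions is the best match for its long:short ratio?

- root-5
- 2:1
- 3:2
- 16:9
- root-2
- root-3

Ratio = 5.565 / 2.819 ≈ 1.974.
Distances: root-5 2.236 (Δ 0.262); 2:1 2.000 (Δ 0.026); 3:2 1.500 (Δ 0.474); 16:9 1.778 (Δ 0.196); root-2 1.414 (Δ 0.560); root-3 1.732 (Δ 0.242).

2:1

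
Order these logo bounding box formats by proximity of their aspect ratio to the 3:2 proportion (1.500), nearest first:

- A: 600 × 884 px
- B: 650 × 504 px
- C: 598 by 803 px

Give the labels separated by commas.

Ratios: A = 884 / 600 ≈ 1.473; B = 650 / 504 ≈ 1.290; C = 803 / 598 ≈ 1.343.
|Δ from 1.500|: A 0.027; B 0.210; C 0.157.

A, C, B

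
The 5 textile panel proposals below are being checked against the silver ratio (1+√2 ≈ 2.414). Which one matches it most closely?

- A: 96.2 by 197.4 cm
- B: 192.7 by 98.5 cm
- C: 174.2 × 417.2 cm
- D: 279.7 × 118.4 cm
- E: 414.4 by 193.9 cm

Ratios (long/short): A ≈ 2.052; B ≈ 1.956; C ≈ 2.395; D ≈ 2.362; E ≈ 2.137.
silver ratio ≈ 2.414; option C is nearest (Δ 0.019).

C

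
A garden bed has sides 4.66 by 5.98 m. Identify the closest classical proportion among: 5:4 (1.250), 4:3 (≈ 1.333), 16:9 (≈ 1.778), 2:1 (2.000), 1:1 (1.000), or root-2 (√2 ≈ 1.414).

Ratio = 5.98 / 4.66 ≈ 1.283.
Distances: 5:4 1.250 (Δ 0.033); 4:3 1.333 (Δ 0.050); 16:9 1.778 (Δ 0.495); 2:1 2.000 (Δ 0.717); 1:1 1.000 (Δ 0.283); root-2 1.414 (Δ 0.131).

5:4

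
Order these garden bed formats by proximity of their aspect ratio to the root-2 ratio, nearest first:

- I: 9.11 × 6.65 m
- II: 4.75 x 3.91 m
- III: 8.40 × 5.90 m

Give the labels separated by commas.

Ratios: I = 9.11 / 6.65 ≈ 1.370; II = 4.75 / 3.91 ≈ 1.215; III = 8.40 / 5.90 ≈ 1.424.
|Δ from 1.414|: I 0.044; II 0.199; III 0.010.

III, I, II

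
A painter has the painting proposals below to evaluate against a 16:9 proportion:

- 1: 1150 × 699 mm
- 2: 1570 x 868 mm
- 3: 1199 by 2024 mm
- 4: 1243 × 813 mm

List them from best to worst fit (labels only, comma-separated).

Ratios: 1 = 1150 / 699 ≈ 1.645; 2 = 1570 / 868 ≈ 1.809; 3 = 2024 / 1199 ≈ 1.688; 4 = 1243 / 813 ≈ 1.529.
|Δ from 1.778|: 1 0.133; 2 0.031; 3 0.090; 4 0.249.

2, 3, 1, 4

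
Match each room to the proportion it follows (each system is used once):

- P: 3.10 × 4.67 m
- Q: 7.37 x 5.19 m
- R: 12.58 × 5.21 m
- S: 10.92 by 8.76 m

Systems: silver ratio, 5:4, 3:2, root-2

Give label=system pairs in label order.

P=3:2, Q=root-2, R=silver ratio, S=5:4

Ratios: P ≈ 1.506; Q ≈ 1.420; R ≈ 2.415; S ≈ 1.247.
Targets: silver ratio ≈ 2.414; 5:4 ≈ 1.250; 3:2 ≈ 1.500; root-2 ≈ 1.414.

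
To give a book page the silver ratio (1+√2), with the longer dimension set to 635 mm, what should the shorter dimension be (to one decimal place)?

silver ratio ≈ 2.41421.
Shorter side = 635 ÷ 2.41421 ≈ 263.026 → 263.0 mm.

263.0 mm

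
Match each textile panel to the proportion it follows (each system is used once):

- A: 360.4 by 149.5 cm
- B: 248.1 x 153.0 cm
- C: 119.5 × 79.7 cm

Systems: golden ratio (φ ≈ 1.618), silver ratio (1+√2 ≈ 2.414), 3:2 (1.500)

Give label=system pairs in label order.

Ratios: A ≈ 2.411; B ≈ 1.622; C ≈ 1.499.
Targets: golden ratio ≈ 1.618; silver ratio ≈ 2.414; 3:2 ≈ 1.500.

A=silver ratio, B=golden ratio, C=3:2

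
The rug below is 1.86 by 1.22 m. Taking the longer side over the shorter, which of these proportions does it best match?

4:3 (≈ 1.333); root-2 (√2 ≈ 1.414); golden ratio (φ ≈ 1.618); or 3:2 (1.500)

3:2

Ratio = 1.86 / 1.22 ≈ 1.525.
Distances: 4:3 1.333 (Δ 0.192); root-2 1.414 (Δ 0.111); golden ratio 1.618 (Δ 0.093); 3:2 1.500 (Δ 0.025).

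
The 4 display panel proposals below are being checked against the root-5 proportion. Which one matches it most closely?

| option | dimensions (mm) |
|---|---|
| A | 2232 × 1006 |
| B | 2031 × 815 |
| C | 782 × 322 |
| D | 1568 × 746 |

Ratios (long/short): A ≈ 2.219; B ≈ 2.492; C ≈ 2.429; D ≈ 2.102.
root-5 ≈ 2.236; option A is nearest (Δ 0.017).

A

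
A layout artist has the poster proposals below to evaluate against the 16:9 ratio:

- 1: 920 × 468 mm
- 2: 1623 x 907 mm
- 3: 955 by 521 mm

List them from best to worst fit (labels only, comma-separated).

Ratios: 1 = 920 / 468 ≈ 1.966; 2 = 1623 / 907 ≈ 1.789; 3 = 955 / 521 ≈ 1.833.
|Δ from 1.778|: 1 0.188; 2 0.011; 3 0.055.

2, 3, 1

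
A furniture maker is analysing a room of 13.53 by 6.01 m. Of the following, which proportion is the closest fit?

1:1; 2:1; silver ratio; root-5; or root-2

Ratio = 13.53 / 6.01 ≈ 2.251.
Distances: 1:1 1.000 (Δ 1.251); 2:1 2.000 (Δ 0.251); silver ratio 2.414 (Δ 0.163); root-5 2.236 (Δ 0.015); root-2 1.414 (Δ 0.837).

root-5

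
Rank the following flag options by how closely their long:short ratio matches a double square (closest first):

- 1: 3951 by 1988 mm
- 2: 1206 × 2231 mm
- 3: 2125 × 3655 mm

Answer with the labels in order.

1, 2, 3

Ratios: 1 = 3951 / 1988 ≈ 1.987; 2 = 2231 / 1206 ≈ 1.850; 3 = 3655 / 2125 ≈ 1.720.
|Δ from 2.000|: 1 0.013; 2 0.150; 3 0.280.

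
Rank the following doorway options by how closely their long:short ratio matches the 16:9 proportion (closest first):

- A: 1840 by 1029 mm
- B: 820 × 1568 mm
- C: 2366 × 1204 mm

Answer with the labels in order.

A: 1840/1029 ≈ 1.788 → |1.788 − 1.778| = 0.010
B: 1568/820 ≈ 1.912 → |1.912 − 1.778| = 0.134
C: 2366/1204 ≈ 1.965 → |1.965 − 1.778| = 0.187

A, B, C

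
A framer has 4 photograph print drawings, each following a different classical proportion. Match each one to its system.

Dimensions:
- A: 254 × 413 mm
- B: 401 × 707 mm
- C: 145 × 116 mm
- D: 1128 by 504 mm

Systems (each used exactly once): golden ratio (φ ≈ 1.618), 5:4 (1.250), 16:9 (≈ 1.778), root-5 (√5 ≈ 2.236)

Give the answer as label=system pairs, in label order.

A=golden ratio, B=16:9, C=5:4, D=root-5

A = 413/254 ≈ 1.626 → golden ratio (1.618)
B = 707/401 ≈ 1.763 → 16:9 (1.778)
C = 145/116 ≈ 1.250 → 5:4 (1.250)
D = 1128/504 ≈ 2.238 → root-5 (2.236)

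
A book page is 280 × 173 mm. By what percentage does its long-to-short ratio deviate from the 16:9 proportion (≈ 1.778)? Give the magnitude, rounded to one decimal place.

9.0%

Ratio = 280 / 173 ≈ 1.6185.
Ideal 16:9 ≈ 1.7778. |1.6185 − 1.7778| / 1.7778 ≈ 8.96% → 9.0%.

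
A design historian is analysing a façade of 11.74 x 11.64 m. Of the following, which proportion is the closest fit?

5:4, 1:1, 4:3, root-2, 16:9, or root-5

1:1

11.74/11.64 ≈ 1.009. Nearest candidates are 1:1 (1.000, off by 0.009) and 5:4 (1.250, off by 0.241).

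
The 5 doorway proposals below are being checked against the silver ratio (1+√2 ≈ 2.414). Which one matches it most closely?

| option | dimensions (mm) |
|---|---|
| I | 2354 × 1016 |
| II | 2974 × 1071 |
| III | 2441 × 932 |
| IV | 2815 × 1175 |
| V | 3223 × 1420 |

IV

Ratios (long/short): I ≈ 2.317; II ≈ 2.777; III ≈ 2.619; IV ≈ 2.396; V ≈ 2.270.
silver ratio ≈ 2.414; option IV is nearest (Δ 0.018).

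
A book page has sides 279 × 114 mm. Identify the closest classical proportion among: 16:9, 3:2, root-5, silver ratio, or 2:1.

Ratio = 279 / 114 ≈ 2.447.
Distances: 16:9 1.778 (Δ 0.669); 3:2 1.500 (Δ 0.947); root-5 2.236 (Δ 0.211); silver ratio 2.414 (Δ 0.033); 2:1 2.000 (Δ 0.447).

silver ratio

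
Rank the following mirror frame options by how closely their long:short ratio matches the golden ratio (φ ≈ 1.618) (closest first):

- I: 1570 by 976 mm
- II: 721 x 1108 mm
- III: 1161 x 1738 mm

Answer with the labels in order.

I, II, III

Ratios: I = 1570 / 976 ≈ 1.609; II = 1108 / 721 ≈ 1.537; III = 1738 / 1161 ≈ 1.497.
|Δ from 1.618|: I 0.009; II 0.081; III 0.121.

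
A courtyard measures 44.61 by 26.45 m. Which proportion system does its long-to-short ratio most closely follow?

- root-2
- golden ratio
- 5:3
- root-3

44.61/26.45 ≈ 1.687. Nearest candidates are 5:3 (1.667, off by 0.020) and root-3 (1.732, off by 0.045).

5:3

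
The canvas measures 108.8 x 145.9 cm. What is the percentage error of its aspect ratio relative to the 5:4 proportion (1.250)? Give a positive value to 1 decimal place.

7.3%

Ratio = 145.9 / 108.8 ≈ 1.3410.
Ideal 5:4 = 1.2500. |1.3410 − 1.2500| / 1.2500 ≈ 7.28% → 7.3%.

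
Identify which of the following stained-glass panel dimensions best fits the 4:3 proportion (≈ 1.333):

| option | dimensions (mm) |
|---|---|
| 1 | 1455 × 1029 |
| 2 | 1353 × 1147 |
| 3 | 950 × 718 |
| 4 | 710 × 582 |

Target 4:3 ≈ 1.333.
1: 1.414 (Δ0.081)  2: 1.180 (Δ0.153)  3: 1.323 (Δ0.010)  4: 1.220 (Δ0.113)

3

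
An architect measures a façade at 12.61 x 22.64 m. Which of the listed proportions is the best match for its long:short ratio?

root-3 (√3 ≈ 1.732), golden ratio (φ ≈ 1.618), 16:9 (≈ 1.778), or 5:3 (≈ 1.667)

16:9

Ratio = 22.64 / 12.61 ≈ 1.795.
Distances: root-3 1.732 (Δ 0.063); golden ratio 1.618 (Δ 0.177); 16:9 1.778 (Δ 0.017); 5:3 1.667 (Δ 0.128).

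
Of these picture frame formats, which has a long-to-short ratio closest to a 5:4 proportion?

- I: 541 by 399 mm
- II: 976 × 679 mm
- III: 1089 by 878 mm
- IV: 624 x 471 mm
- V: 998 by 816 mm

Ratios (long/short): I ≈ 1.356; II ≈ 1.437; III ≈ 1.240; IV ≈ 1.325; V ≈ 1.223.
5:4 ≈ 1.250; option III is nearest (Δ 0.010).

III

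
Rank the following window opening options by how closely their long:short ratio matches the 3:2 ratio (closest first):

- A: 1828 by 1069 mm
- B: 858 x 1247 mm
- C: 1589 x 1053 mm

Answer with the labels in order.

C, B, A

A: 1828/1069 ≈ 1.710 → |1.710 − 1.500| = 0.210
B: 1247/858 ≈ 1.453 → |1.453 − 1.500| = 0.047
C: 1589/1053 ≈ 1.509 → |1.509 − 1.500| = 0.009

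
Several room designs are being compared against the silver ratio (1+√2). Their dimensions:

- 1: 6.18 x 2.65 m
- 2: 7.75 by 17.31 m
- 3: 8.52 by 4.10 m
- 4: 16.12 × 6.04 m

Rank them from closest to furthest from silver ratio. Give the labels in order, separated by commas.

1, 2, 4, 3

1: 6.18/2.65 ≈ 2.332 → |2.332 − 2.414| = 0.082
2: 17.31/7.75 ≈ 2.234 → |2.234 − 2.414| = 0.180
3: 8.52/4.10 ≈ 2.078 → |2.078 − 2.414| = 0.336
4: 16.12/6.04 ≈ 2.669 → |2.669 − 2.414| = 0.255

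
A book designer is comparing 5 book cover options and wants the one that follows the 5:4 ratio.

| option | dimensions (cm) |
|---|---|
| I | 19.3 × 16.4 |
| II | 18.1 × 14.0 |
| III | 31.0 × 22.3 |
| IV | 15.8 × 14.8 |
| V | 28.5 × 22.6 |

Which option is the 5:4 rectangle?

V

Ratios (long/short): I ≈ 1.177; II ≈ 1.293; III ≈ 1.390; IV ≈ 1.068; V ≈ 1.261.
5:4 ≈ 1.250; option V is nearest (Δ 0.011).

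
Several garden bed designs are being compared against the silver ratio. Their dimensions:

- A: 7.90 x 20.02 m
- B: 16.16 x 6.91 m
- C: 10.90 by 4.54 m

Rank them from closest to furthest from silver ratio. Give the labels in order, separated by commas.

C, B, A

Ratios: A = 20.02 / 7.90 ≈ 2.534; B = 16.16 / 6.91 ≈ 2.339; C = 10.90 / 4.54 ≈ 2.401.
|Δ from 2.414|: A 0.120; B 0.075; C 0.013.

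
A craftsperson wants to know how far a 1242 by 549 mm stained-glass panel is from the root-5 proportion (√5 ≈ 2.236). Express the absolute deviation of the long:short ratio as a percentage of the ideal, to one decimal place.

1.2%

Ratio = 1242 / 549 ≈ 2.2623.
Ideal root-5 ≈ 2.2361. |2.2623 − 2.2361| / 2.2361 ≈ 1.17% → 1.2%.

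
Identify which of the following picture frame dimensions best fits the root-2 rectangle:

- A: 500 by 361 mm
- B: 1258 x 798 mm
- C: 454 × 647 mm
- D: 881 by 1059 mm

Ratios (long/short): A ≈ 1.385; B ≈ 1.576; C ≈ 1.425; D ≈ 1.202.
root-2 ≈ 1.414; option C is nearest (Δ 0.011).

C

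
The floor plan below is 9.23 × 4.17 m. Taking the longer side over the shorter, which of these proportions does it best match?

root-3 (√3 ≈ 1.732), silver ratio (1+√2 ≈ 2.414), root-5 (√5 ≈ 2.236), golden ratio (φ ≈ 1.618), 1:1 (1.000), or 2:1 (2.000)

9.23/4.17 ≈ 2.213. Nearest candidates are root-5 (2.236, off by 0.023) and silver ratio (2.414, off by 0.201).

root-5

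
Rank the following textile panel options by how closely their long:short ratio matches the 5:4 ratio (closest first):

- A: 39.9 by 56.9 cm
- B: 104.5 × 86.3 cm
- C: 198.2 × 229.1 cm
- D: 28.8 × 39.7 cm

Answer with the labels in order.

B, C, D, A

A: 56.9/39.9 ≈ 1.426 → |1.426 − 1.250| = 0.176
B: 104.5/86.3 ≈ 1.211 → |1.211 − 1.250| = 0.039
C: 229.1/198.2 ≈ 1.156 → |1.156 − 1.250| = 0.094
D: 39.7/28.8 ≈ 1.378 → |1.378 − 1.250| = 0.128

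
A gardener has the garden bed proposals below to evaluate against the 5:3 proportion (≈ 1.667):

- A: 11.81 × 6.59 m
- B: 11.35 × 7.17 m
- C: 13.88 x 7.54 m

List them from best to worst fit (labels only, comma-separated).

Ratios: A = 11.81 / 6.59 ≈ 1.792; B = 11.35 / 7.17 ≈ 1.583; C = 13.88 / 7.54 ≈ 1.841.
|Δ from 1.667|: A 0.125; B 0.084; C 0.174.

B, A, C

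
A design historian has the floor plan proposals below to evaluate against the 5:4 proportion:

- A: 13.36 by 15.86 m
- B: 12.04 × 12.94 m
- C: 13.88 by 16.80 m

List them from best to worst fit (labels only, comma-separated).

C, A, B

Ratios: A = 15.86 / 13.36 ≈ 1.187; B = 12.94 / 12.04 ≈ 1.075; C = 16.80 / 13.88 ≈ 1.210.
|Δ from 1.250|: A 0.063; B 0.175; C 0.040.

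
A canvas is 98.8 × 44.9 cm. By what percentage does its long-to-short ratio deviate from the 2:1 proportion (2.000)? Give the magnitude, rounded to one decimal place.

Ratio = 98.8 / 44.9 ≈ 2.2004.
Ideal 2:1 = 2.0000. |2.2004 − 2.0000| / 2.0000 ≈ 10.02% → 10.0%.

10.0%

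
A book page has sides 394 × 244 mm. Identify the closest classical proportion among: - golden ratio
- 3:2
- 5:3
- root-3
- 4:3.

Ratio = 394 / 244 ≈ 1.615.
Distances: golden ratio 1.618 (Δ 0.003); 3:2 1.500 (Δ 0.115); 5:3 1.667 (Δ 0.052); root-3 1.732 (Δ 0.117); 4:3 1.333 (Δ 0.282).

golden ratio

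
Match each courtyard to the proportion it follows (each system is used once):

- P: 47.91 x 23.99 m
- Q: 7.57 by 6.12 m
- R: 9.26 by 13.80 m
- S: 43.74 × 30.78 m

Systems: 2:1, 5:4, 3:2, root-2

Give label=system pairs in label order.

P = 47.91/23.99 ≈ 1.997 → 2:1 (2.000)
Q = 7.57/6.12 ≈ 1.237 → 5:4 (1.250)
R = 13.80/9.26 ≈ 1.490 → 3:2 (1.500)
S = 43.74/30.78 ≈ 1.421 → root-2 (1.414)

P=2:1, Q=5:4, R=3:2, S=root-2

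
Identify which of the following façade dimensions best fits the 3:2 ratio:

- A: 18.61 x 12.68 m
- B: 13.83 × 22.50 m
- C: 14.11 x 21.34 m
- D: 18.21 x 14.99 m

Target 3:2 ≈ 1.500.
A: 1.468 (Δ0.032)  B: 1.627 (Δ0.127)  C: 1.512 (Δ0.012)  D: 1.215 (Δ0.285)

C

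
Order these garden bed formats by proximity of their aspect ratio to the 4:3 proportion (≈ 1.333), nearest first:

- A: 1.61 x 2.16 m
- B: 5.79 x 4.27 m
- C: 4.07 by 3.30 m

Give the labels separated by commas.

Ratios: A = 2.16 / 1.61 ≈ 1.342; B = 5.79 / 4.27 ≈ 1.356; C = 4.07 / 3.30 ≈ 1.233.
|Δ from 1.333|: A 0.009; B 0.023; C 0.100.

A, B, C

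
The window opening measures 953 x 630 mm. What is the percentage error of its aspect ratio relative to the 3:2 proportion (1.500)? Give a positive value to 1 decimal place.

0.8%

Ratio = 953 / 630 ≈ 1.5127.
Ideal 3:2 = 1.5000. |1.5127 − 1.5000| / 1.5000 ≈ 0.85% → 0.8%.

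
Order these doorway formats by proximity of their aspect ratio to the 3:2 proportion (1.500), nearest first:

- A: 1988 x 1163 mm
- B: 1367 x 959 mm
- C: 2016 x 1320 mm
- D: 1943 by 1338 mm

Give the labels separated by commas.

C, D, B, A

Ratios: A = 1988 / 1163 ≈ 1.709; B = 1367 / 959 ≈ 1.425; C = 2016 / 1320 ≈ 1.527; D = 1943 / 1338 ≈ 1.452.
|Δ from 1.500|: A 0.209; B 0.075; C 0.027; D 0.048.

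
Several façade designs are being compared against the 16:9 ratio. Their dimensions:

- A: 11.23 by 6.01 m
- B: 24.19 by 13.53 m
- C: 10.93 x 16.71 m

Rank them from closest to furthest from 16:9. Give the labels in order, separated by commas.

B, A, C

Ratios: A = 11.23 / 6.01 ≈ 1.869; B = 24.19 / 13.53 ≈ 1.788; C = 16.71 / 10.93 ≈ 1.529.
|Δ from 1.778|: A 0.091; B 0.010; C 0.249.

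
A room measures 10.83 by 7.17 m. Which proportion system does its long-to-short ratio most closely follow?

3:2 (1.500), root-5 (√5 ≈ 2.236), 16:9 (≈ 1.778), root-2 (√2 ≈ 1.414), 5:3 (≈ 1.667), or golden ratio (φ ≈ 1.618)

3:2

10.83/7.17 ≈ 1.510. Nearest candidates are 3:2 (1.500, off by 0.010) and root-2 (1.414, off by 0.096).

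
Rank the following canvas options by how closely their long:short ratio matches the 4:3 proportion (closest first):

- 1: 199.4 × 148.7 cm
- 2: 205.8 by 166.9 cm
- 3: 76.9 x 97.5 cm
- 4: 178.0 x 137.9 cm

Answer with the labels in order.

1: 199.4/148.7 ≈ 1.341 → |1.341 − 1.333| = 0.008
2: 205.8/166.9 ≈ 1.233 → |1.233 − 1.333| = 0.100
3: 97.5/76.9 ≈ 1.268 → |1.268 − 1.333| = 0.065
4: 178.0/137.9 ≈ 1.291 → |1.291 − 1.333| = 0.042

1, 4, 3, 2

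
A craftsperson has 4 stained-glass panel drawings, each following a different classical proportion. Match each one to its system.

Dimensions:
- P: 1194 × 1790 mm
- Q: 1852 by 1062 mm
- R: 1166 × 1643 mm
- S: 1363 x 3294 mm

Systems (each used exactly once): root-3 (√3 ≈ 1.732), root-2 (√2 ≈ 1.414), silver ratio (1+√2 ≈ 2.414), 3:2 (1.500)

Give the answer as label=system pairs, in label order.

P = 1790/1194 ≈ 1.499 → 3:2 (1.500)
Q = 1852/1062 ≈ 1.744 → root-3 (1.732)
R = 1643/1166 ≈ 1.409 → root-2 (1.414)
S = 3294/1363 ≈ 2.417 → silver ratio (2.414)

P=3:2, Q=root-3, R=root-2, S=silver ratio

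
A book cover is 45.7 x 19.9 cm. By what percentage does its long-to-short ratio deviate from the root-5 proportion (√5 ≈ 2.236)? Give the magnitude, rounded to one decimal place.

2.7%

Ratio = 45.7 / 19.9 ≈ 2.2965.
Ideal root-5 ≈ 2.2361. |2.2965 − 2.2361| / 2.2361 ≈ 2.70% → 2.7%.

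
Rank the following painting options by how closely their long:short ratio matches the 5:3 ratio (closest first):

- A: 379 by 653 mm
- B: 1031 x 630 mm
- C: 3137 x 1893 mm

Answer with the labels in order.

A: 653/379 ≈ 1.723 → |1.723 − 1.667| = 0.056
B: 1031/630 ≈ 1.637 → |1.637 − 1.667| = 0.030
C: 3137/1893 ≈ 1.657 → |1.657 − 1.667| = 0.010

C, B, A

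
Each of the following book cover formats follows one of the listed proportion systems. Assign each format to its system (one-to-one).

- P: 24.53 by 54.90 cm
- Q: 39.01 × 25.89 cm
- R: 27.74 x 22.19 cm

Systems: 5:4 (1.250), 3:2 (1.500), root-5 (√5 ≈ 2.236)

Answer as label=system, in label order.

P=root-5, Q=3:2, R=5:4

P = 54.90/24.53 ≈ 2.238 → root-5 (2.236)
Q = 39.01/25.89 ≈ 1.507 → 3:2 (1.500)
R = 27.74/22.19 ≈ 1.250 → 5:4 (1.250)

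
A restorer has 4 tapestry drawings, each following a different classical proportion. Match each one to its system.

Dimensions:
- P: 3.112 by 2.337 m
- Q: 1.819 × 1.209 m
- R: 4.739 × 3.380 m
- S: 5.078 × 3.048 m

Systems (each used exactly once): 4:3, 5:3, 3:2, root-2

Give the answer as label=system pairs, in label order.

P=4:3, Q=3:2, R=root-2, S=5:3

Ratios: P ≈ 1.332; Q ≈ 1.505; R ≈ 1.402; S ≈ 1.666.
Targets: 4:3 ≈ 1.333; 5:3 ≈ 1.667; 3:2 ≈ 1.500; root-2 ≈ 1.414.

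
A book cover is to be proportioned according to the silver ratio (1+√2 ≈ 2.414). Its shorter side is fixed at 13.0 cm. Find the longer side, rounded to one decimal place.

31.4 cm

silver ratio ≈ 2.41421.
Longer side = 13.0 × 2.41421 ≈ 31.385 → 31.4 cm.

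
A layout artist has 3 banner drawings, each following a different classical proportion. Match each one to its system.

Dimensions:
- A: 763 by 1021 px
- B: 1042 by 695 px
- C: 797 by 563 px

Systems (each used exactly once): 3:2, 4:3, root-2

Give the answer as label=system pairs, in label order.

A = 1021/763 ≈ 1.338 → 4:3 (1.333)
B = 1042/695 ≈ 1.499 → 3:2 (1.500)
C = 797/563 ≈ 1.416 → root-2 (1.414)

A=4:3, B=3:2, C=root-2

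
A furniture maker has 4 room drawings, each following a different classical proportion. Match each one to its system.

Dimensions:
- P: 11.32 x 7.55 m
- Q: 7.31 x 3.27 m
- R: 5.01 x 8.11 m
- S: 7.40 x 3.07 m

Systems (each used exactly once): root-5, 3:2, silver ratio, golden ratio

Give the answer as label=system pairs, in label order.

P=3:2, Q=root-5, R=golden ratio, S=silver ratio

Ratios: P ≈ 1.499; Q ≈ 2.235; R ≈ 1.619; S ≈ 2.410.
Targets: root-5 ≈ 2.236; 3:2 ≈ 1.500; silver ratio ≈ 2.414; golden ratio ≈ 1.618.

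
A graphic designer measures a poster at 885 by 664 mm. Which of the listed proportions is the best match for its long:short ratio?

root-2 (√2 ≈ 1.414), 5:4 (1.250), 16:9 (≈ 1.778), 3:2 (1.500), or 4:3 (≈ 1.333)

4:3

885/664 ≈ 1.333. Nearest candidates are 4:3 (1.333, off by 0.000) and root-2 (1.414, off by 0.081).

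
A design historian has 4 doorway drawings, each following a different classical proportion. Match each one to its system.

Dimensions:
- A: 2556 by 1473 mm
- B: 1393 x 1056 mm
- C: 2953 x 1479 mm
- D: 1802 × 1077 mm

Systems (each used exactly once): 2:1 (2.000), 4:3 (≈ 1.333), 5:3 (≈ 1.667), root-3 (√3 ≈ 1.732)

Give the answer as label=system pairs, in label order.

A = 2556/1473 ≈ 1.735 → root-3 (1.732)
B = 1393/1056 ≈ 1.319 → 4:3 (1.333)
C = 2953/1479 ≈ 1.997 → 2:1 (2.000)
D = 1802/1077 ≈ 1.673 → 5:3 (1.667)

A=root-3, B=4:3, C=2:1, D=5:3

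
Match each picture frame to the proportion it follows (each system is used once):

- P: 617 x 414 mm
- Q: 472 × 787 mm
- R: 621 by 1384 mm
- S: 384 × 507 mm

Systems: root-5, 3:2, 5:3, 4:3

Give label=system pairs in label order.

P=3:2, Q=5:3, R=root-5, S=4:3

Ratios: P ≈ 1.490; Q ≈ 1.667; R ≈ 2.229; S ≈ 1.320.
Targets: root-5 ≈ 2.236; 3:2 ≈ 1.500; 5:3 ≈ 1.667; 4:3 ≈ 1.333.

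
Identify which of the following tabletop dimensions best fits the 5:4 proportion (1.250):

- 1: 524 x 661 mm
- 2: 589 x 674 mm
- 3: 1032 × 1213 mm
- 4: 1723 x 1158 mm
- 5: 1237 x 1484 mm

1

Target 5:4 ≈ 1.250.
1: 1.261 (Δ0.011)  2: 1.144 (Δ0.106)  3: 1.175 (Δ0.075)  4: 1.488 (Δ0.238)  5: 1.200 (Δ0.050)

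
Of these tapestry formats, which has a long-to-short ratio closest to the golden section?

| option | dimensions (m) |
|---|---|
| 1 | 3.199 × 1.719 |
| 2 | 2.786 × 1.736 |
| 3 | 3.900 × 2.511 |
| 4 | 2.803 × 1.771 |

2

Ratios (long/short): 1 ≈ 1.861; 2 ≈ 1.605; 3 ≈ 1.553; 4 ≈ 1.583.
golden ratio ≈ 1.618; option 2 is nearest (Δ 0.013).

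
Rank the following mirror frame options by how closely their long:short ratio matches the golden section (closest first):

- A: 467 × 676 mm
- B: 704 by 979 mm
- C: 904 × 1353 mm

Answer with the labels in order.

C, A, B

Ratios: A = 676 / 467 ≈ 1.448; B = 979 / 704 ≈ 1.391; C = 1353 / 904 ≈ 1.497.
|Δ from 1.618|: A 0.170; B 0.227; C 0.121.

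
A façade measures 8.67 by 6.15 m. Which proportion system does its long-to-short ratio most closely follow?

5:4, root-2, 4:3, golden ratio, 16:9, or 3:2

root-2

8.67/6.15 ≈ 1.410. Nearest candidates are root-2 (1.414, off by 0.004) and 4:3 (1.333, off by 0.077).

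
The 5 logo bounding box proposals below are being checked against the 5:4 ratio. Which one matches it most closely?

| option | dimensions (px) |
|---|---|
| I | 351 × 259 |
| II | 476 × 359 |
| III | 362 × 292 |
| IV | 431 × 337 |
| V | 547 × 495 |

III

Ratios (long/short): I ≈ 1.355; II ≈ 1.326; III ≈ 1.240; IV ≈ 1.279; V ≈ 1.105.
5:4 ≈ 1.250; option III is nearest (Δ 0.010).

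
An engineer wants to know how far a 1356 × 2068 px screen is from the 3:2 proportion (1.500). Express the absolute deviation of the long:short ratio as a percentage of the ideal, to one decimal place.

1.7%

Ratio = 2068 / 1356 ≈ 1.5251.
Ideal 3:2 = 1.5000. |1.5251 − 1.5000| / 1.5000 ≈ 1.67% → 1.7%.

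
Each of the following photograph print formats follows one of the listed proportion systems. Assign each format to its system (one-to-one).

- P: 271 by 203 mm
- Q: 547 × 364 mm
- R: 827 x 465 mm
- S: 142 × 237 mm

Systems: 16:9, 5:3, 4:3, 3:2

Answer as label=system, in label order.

Ratios: P ≈ 1.335; Q ≈ 1.503; R ≈ 1.778; S ≈ 1.669.
Targets: 16:9 ≈ 1.778; 5:3 ≈ 1.667; 4:3 ≈ 1.333; 3:2 ≈ 1.500.

P=4:3, Q=3:2, R=16:9, S=5:3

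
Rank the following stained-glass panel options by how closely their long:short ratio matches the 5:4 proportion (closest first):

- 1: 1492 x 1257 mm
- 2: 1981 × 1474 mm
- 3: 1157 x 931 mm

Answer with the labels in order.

1: 1492/1257 ≈ 1.187 → |1.187 − 1.250| = 0.063
2: 1981/1474 ≈ 1.344 → |1.344 − 1.250| = 0.094
3: 1157/931 ≈ 1.243 → |1.243 − 1.250| = 0.007

3, 1, 2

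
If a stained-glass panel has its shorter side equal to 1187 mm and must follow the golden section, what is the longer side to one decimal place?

golden ratio ≈ 1.61803.
Longer side = 1187 × 1.61803 ≈ 1920.602 → 1920.6 mm.

1920.6 mm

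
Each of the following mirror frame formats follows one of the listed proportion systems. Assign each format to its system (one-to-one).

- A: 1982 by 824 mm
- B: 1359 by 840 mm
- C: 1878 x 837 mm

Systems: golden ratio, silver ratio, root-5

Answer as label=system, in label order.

A=silver ratio, B=golden ratio, C=root-5

Ratios: A ≈ 2.405; B ≈ 1.618; C ≈ 2.244.
Targets: golden ratio ≈ 1.618; silver ratio ≈ 2.414; root-5 ≈ 2.236.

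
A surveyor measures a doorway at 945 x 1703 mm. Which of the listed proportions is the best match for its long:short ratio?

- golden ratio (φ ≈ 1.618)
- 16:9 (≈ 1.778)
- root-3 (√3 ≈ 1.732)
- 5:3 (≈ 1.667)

Ratio = 1703 / 945 ≈ 1.802.
Distances: golden ratio 1.618 (Δ 0.184); 16:9 1.778 (Δ 0.024); root-3 1.732 (Δ 0.070); 5:3 1.667 (Δ 0.135).

16:9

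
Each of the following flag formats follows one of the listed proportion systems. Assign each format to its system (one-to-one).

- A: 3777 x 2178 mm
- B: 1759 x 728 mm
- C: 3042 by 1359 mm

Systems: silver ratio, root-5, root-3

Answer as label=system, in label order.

A = 3777/2178 ≈ 1.734 → root-3 (1.732)
B = 1759/728 ≈ 2.416 → silver ratio (2.414)
C = 3042/1359 ≈ 2.238 → root-5 (2.236)

A=root-3, B=silver ratio, C=root-5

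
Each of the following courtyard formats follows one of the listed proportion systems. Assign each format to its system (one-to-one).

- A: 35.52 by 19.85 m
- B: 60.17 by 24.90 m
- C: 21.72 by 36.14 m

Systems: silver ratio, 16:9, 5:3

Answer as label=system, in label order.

Ratios: A ≈ 1.789; B ≈ 2.416; C ≈ 1.664.
Targets: silver ratio ≈ 2.414; 16:9 ≈ 1.778; 5:3 ≈ 1.667.

A=16:9, B=silver ratio, C=5:3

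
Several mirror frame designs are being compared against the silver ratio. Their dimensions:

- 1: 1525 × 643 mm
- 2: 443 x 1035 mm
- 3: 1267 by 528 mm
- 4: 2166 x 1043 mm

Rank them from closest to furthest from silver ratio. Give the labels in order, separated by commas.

3, 1, 2, 4

1: 1525/643 ≈ 2.372 → |2.372 − 2.414| = 0.042
2: 1035/443 ≈ 2.336 → |2.336 − 2.414| = 0.078
3: 1267/528 ≈ 2.400 → |2.400 − 2.414| = 0.014
4: 2166/1043 ≈ 2.077 → |2.077 − 2.414| = 0.337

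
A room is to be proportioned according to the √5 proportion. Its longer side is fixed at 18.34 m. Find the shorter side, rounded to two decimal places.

8.20 m

root-5 ≈ 2.23607.
Shorter side = 18.34 ÷ 2.23607 ≈ 8.2019 → 8.20 m.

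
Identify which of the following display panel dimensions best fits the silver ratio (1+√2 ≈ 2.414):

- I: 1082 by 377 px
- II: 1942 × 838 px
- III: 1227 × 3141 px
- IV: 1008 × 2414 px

Target silver ratio ≈ 2.414.
I: 2.870 (Δ0.456)  II: 2.317 (Δ0.097)  III: 2.560 (Δ0.146)  IV: 2.395 (Δ0.019)

IV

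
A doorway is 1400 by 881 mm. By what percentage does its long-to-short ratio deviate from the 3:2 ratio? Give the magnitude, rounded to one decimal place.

Ratio = 1400 / 881 ≈ 1.5891.
Ideal 3:2 = 1.5000. |1.5891 − 1.5000| / 1.5000 ≈ 5.94% → 5.9%.

5.9%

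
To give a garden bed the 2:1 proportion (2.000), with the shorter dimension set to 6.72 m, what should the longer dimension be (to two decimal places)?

2:1 = 2.00000.
Longer side = 6.72 × 2.00000 ≈ 13.4400 → 13.44 m.

13.44 m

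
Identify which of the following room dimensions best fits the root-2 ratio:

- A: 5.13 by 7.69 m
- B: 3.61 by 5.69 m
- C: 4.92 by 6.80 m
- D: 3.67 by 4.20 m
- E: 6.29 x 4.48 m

Ratios (long/short): A ≈ 1.499; B ≈ 1.576; C ≈ 1.382; D ≈ 1.144; E ≈ 1.404.
root-2 ≈ 1.414; option E is nearest (Δ 0.010).

E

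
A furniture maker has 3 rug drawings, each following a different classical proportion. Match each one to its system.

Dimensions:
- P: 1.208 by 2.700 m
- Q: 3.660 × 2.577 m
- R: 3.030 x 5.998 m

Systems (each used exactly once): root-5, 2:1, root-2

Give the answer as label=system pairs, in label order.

Ratios: P ≈ 2.235; Q ≈ 1.420; R ≈ 1.980.
Targets: root-5 ≈ 2.236; 2:1 ≈ 2.000; root-2 ≈ 1.414.

P=root-5, Q=root-2, R=2:1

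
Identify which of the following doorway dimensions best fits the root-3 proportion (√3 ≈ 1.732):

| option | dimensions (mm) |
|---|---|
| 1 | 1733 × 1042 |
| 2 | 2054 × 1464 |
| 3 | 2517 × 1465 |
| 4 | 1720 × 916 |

Ratios (long/short): 1 ≈ 1.663; 2 ≈ 1.403; 3 ≈ 1.718; 4 ≈ 1.878.
root-3 ≈ 1.732; option 3 is nearest (Δ 0.014).

3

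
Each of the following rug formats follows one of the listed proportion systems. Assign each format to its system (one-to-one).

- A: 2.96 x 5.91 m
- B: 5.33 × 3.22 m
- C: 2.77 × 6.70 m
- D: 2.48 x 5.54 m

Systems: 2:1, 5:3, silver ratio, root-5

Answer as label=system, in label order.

Ratios: A ≈ 1.997; B ≈ 1.655; C ≈ 2.419; D ≈ 2.234.
Targets: 2:1 ≈ 2.000; 5:3 ≈ 1.667; silver ratio ≈ 2.414; root-5 ≈ 2.236.

A=2:1, B=5:3, C=silver ratio, D=root-5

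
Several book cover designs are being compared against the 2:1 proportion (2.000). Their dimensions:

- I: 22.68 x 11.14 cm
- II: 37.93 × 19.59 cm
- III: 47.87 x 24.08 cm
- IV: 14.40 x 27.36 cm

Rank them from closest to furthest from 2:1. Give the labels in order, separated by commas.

III, I, II, IV

Ratios: I = 22.68 / 11.14 ≈ 2.036; II = 37.93 / 19.59 ≈ 1.936; III = 47.87 / 24.08 ≈ 1.988; IV = 27.36 / 14.40 ≈ 1.900.
|Δ from 2.000|: I 0.036; II 0.064; III 0.012; IV 0.100.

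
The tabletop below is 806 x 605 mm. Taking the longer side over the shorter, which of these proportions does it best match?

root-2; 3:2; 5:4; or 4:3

Ratio = 806 / 605 ≈ 1.332.
Distances: root-2 1.414 (Δ 0.082); 3:2 1.500 (Δ 0.168); 5:4 1.250 (Δ 0.082); 4:3 1.333 (Δ 0.001).

4:3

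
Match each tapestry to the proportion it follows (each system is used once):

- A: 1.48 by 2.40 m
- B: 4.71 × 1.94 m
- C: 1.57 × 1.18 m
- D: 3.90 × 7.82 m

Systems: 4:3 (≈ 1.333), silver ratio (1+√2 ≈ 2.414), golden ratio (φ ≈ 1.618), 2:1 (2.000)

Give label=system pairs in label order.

Ratios: A ≈ 1.622; B ≈ 2.428; C ≈ 1.331; D ≈ 2.005.
Targets: 4:3 ≈ 1.333; silver ratio ≈ 2.414; golden ratio ≈ 1.618; 2:1 ≈ 2.000.

A=golden ratio, B=silver ratio, C=4:3, D=2:1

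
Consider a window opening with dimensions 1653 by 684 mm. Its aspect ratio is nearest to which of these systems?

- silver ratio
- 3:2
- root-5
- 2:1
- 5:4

Ratio = 1653 / 684 ≈ 2.417.
Distances: silver ratio 2.414 (Δ 0.003); 3:2 1.500 (Δ 0.917); root-5 2.236 (Δ 0.181); 2:1 2.000 (Δ 0.417); 5:4 1.250 (Δ 1.167).

silver ratio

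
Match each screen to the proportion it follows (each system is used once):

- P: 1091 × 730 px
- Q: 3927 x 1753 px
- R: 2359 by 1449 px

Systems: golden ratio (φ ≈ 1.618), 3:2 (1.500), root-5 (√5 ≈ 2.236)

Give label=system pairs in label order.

P=3:2, Q=root-5, R=golden ratio

P = 1091/730 ≈ 1.495 → 3:2 (1.500)
Q = 3927/1753 ≈ 2.240 → root-5 (2.236)
R = 2359/1449 ≈ 1.628 → golden ratio (1.618)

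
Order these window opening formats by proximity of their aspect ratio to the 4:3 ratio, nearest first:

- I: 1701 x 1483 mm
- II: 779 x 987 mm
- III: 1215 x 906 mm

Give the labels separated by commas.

III, II, I

I: 1701/1483 ≈ 1.147 → |1.147 − 1.333| = 0.186
II: 987/779 ≈ 1.267 → |1.267 − 1.333| = 0.066
III: 1215/906 ≈ 1.341 → |1.341 − 1.333| = 0.008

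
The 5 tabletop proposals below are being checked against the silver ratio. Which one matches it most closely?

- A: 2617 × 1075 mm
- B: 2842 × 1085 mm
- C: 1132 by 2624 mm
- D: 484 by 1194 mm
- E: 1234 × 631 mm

Target silver ratio ≈ 2.414.
A: 2.434 (Δ0.020)  B: 2.619 (Δ0.205)  C: 2.318 (Δ0.096)  D: 2.467 (Δ0.053)  E: 1.956 (Δ0.458)

A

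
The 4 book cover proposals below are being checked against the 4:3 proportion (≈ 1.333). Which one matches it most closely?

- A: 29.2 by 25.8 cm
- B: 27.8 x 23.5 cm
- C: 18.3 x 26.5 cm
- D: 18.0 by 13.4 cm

Target 4:3 ≈ 1.333.
A: 1.132 (Δ0.201)  B: 1.183 (Δ0.150)  C: 1.448 (Δ0.115)  D: 1.343 (Δ0.010)

D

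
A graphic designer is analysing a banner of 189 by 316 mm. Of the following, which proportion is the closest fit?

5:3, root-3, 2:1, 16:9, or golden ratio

Ratio = 316 / 189 ≈ 1.672.
Distances: 5:3 1.667 (Δ 0.005); root-3 1.732 (Δ 0.060); 2:1 2.000 (Δ 0.328); 16:9 1.778 (Δ 0.106); golden ratio 1.618 (Δ 0.054).

5:3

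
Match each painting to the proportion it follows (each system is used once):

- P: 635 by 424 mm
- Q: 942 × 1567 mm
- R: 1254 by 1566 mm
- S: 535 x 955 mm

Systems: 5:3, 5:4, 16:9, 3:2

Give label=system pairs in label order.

P=3:2, Q=5:3, R=5:4, S=16:9

Ratios: P ≈ 1.498; Q ≈ 1.663; R ≈ 1.249; S ≈ 1.785.
Targets: 5:3 ≈ 1.667; 5:4 ≈ 1.250; 16:9 ≈ 1.778; 3:2 ≈ 1.500.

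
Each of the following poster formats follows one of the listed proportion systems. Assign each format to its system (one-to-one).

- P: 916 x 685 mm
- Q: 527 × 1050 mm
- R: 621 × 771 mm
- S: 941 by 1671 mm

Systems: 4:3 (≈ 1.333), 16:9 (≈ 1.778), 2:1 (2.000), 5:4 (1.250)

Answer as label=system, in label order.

P=4:3, Q=2:1, R=5:4, S=16:9

P = 916/685 ≈ 1.337 → 4:3 (1.333)
Q = 1050/527 ≈ 1.992 → 2:1 (2.000)
R = 771/621 ≈ 1.242 → 5:4 (1.250)
S = 1671/941 ≈ 1.776 → 16:9 (1.778)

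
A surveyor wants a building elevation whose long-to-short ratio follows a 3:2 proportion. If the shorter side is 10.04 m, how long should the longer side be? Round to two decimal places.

3:2 = 1.50000.
Longer side = 10.04 × 1.50000 ≈ 15.0600 → 15.06 m.

15.06 m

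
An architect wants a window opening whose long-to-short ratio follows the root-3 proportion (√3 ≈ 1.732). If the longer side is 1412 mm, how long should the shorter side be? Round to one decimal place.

815.2 mm

root-3 ≈ 1.73205.
Shorter side = 1412 ÷ 1.73205 ≈ 815.219 → 815.2 mm.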